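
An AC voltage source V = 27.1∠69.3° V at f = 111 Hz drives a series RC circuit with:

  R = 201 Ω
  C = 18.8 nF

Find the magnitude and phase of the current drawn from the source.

Step 1 — Angular frequency: ω = 2π·f = 2π·111 = 697.4 rad/s.
Step 2 — Component impedances:
  R: Z = R = 201 Ω
  C: Z = 1/(jωC) = -j/(ω·C) = 0 - j7.627e+04 Ω
Step 3 — Series combination: Z_total = R + C = 201 - j7.627e+04 Ω = 7.627e+04∠-89.8° Ω.
Step 4 — Source phasor: V = 27.1∠69.3° V = 9.579 + j25.35 V.
Step 5 — Ohm's law: I = V / Z_total = (9.579 + j25.35) / (201 - j7.627e+04) = -0.0003321 + j0.0001265 A.
Step 6 — Convert to polar: |I| = 0.0003553 A, ∠I = 159.1°.

I = 0.0003553∠159.1° A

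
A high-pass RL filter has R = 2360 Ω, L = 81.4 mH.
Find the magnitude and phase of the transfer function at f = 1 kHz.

Step 1 — Angular frequency: ω = 2π·1000 = 6283 rad/s.
Step 2 — Transfer function: H(jω) = jωL/(R + jωL).
Step 3 — Numerator jωL = j·511.5; denominator R + jωL = 2360 + j511.5.
Step 4 — H = 0.04486 + j0.207.
Step 5 — Magnitude: |H| = 0.2118 (-13.5 dB); phase: φ = 77.8°.

|H| = 0.2118 (-13.5 dB), φ = 77.8°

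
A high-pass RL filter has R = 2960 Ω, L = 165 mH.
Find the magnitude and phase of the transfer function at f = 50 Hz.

Step 1 — Angular frequency: ω = 2π·50 = 314.2 rad/s.
Step 2 — Transfer function: H(jω) = jωL/(R + jωL).
Step 3 — Numerator jωL = j·51.84; denominator R + jωL = 2960 + j51.84.
Step 4 — H = 0.0003066 + j0.01751.
Step 5 — Magnitude: |H| = 0.01751 (-35.1 dB); phase: φ = 89.0°.

|H| = 0.01751 (-35.1 dB), φ = 89.0°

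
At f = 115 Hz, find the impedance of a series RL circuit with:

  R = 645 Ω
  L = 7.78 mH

Step 1 — Angular frequency: ω = 2π·f = 2π·115 = 722.6 rad/s.
Step 2 — Component impedances:
  R: Z = R = 645 Ω
  L: Z = jωL = j·722.6·0.00778 = 0 + j5.622 Ω
Step 3 — Series combination: Z_total = R + L = 645 + j5.622 Ω = 645∠0.5° Ω.

Z = 645 + j5.622 Ω = 645∠0.5° Ω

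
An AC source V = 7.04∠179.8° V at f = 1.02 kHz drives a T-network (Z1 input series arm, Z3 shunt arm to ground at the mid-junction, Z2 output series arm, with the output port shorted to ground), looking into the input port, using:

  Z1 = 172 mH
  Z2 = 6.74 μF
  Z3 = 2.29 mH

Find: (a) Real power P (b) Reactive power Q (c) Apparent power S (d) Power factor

Step 1 — Angular frequency: ω = 2π·f = 2π·1020 = 6409 rad/s.
Step 2 — Component impedances:
  Z1: Z = jωL = j·6409·0.172 = 0 + j1102 Ω
  Z2: Z = 1/(jωC) = -j/(ω·C) = 0 - j23.15 Ω
  Z3: Z = jωL = j·6409·0.00229 = 0 + j14.68 Ω
Step 3 — With the output port shorted to ground, the output series arm Z2 runs from the junction to ground; the shunt arm Z3 also runs from the junction to ground. They appear in parallel: Z3 || Z2 = 0 + j40.09 Ω.
Step 4 — Series with input arm Z1: Z_in = Z1 + (Z3 || Z2) = 0 + j1142 Ω = 1142∠90.0° Ω.
Step 5 — Source phasor: V = 7.04∠179.8° V = -7.04 + j0.02457 V.
Step 6 — Current: I = V / Z = 2.151e-05 + j0.006162 A = 0.006162∠89.8° A.
Step 7 — Complex power: S = V·I* = 0 + j0.04338 VA.
Step 8 — Real power: P = Re(S) = 0 W.
Step 9 — Reactive power: Q = Im(S) = 0.04338 VAR.
Step 10 — Apparent power: |S| = 0.04338 VA.
Step 11 — Power factor: PF = P/|S| = 0 (lagging).

(a) P = 0 W  (b) Q = 0.04338 VAR  (c) S = 0.04338 VA  (d) PF = 0 (lagging)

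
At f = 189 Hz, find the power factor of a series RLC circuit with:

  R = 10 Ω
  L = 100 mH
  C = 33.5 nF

Step 1 — Angular frequency: ω = 2π·f = 2π·189 = 1188 rad/s.
Step 2 — Component impedances:
  R: Z = R = 10 Ω
  L: Z = jωL = j·1188·0.1 = 0 + j118.8 Ω
  C: Z = 1/(jωC) = -j/(ω·C) = 0 - j2.514e+04 Ω
Step 3 — Series combination: Z_total = R + L + C = 10 - j2.502e+04 Ω = 2.502e+04∠-90.0° Ω.
Step 4 — Power factor: PF = cos(φ) = Re(Z)/|Z| = 10/2.502e+04 = 0.0003997.
Step 5 — Type: Im(Z) = -2.502e+04 ⇒ leading (phase φ = -90.0°).

PF = 0.0003997 (leading, φ = -90.0°)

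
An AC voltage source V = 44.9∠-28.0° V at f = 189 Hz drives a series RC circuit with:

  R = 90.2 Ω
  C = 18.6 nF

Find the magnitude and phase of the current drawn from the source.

Step 1 — Angular frequency: ω = 2π·f = 2π·189 = 1188 rad/s.
Step 2 — Component impedances:
  R: Z = R = 90.2 Ω
  C: Z = 1/(jωC) = -j/(ω·C) = 0 - j4.527e+04 Ω
Step 3 — Series combination: Z_total = R + C = 90.2 - j4.527e+04 Ω = 4.527e+04∠-89.9° Ω.
Step 4 — Source phasor: V = 44.9∠-28.0° V = 39.64 - j21.08 V.
Step 5 — Ohm's law: I = V / Z_total = (39.64 - j21.08) / (90.2 - j4.527e+04) = 0.0004673 + j0.0008747 A.
Step 6 — Convert to polar: |I| = 0.0009917 A, ∠I = 61.9°.

I = 0.0009917∠61.9° A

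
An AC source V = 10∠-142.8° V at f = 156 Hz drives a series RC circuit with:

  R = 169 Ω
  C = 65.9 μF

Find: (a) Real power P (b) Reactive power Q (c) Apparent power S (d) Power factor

Step 1 — Angular frequency: ω = 2π·f = 2π·156 = 980.2 rad/s.
Step 2 — Component impedances:
  R: Z = R = 169 Ω
  C: Z = 1/(jωC) = -j/(ω·C) = 0 - j15.48 Ω
Step 3 — Series combination: Z_total = R + C = 169 - j15.48 Ω = 169.7∠-5.2° Ω.
Step 4 — Source phasor: V = 10∠-142.8° V = -7.965 - j6.046 V.
Step 5 — Current: I = V / Z = -0.04349 - j0.03976 A = 0.05892∠-137.6° A.
Step 6 — Complex power: S = V·I* = 0.5868 - j0.05375 VA.
Step 7 — Real power: P = Re(S) = 0.5868 W.
Step 8 — Reactive power: Q = Im(S) = -0.05375 VAR.
Step 9 — Apparent power: |S| = 0.5892 VA.
Step 10 — Power factor: PF = P/|S| = 0.9958 (leading).

(a) P = 0.5868 W  (b) Q = -0.05375 VAR  (c) S = 0.5892 VA  (d) PF = 0.9958 (leading)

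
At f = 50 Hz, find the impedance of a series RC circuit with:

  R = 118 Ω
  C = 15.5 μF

Step 1 — Angular frequency: ω = 2π·f = 2π·50 = 314.2 rad/s.
Step 2 — Component impedances:
  R: Z = R = 118 Ω
  C: Z = 1/(jωC) = -j/(ω·C) = 0 - j205.4 Ω
Step 3 — Series combination: Z_total = R + C = 118 - j205.4 Ω = 236.8∠-60.1° Ω.

Z = 118 - j205.4 Ω = 236.8∠-60.1° Ω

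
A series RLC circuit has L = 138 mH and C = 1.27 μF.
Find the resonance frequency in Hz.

Step 1 — Resonance condition Im(Z)=0 gives ω₀ = 1/√(LC).
Step 2 — ω₀ = 1/√(0.138·1.27e-06) = 2389 rad/s.
Step 3 — f₀ = ω₀/(2π) = 380.2 Hz.

f₀ = 380.2 Hz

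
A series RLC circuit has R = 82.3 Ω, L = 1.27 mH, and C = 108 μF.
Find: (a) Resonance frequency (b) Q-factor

Step 1 — Resonance condition Im(Z)=0 gives ω₀ = 1/√(LC).
Step 2 — ω₀ = 1/√(0.00127·0.000108) = 2700 rad/s.
Step 3 — f₀ = ω₀/(2π) = 429.7 Hz.
Step 4 — Series Q: Q = ω₀L/R = 2700·0.00127/82.3 = 0.04167.

(a) f₀ = 429.7 Hz  (b) Q = 0.04167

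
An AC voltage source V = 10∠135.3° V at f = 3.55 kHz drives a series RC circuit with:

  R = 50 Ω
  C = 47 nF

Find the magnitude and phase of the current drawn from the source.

Step 1 — Angular frequency: ω = 2π·f = 2π·3550 = 2.231e+04 rad/s.
Step 2 — Component impedances:
  R: Z = R = 50 Ω
  C: Z = 1/(jωC) = -j/(ω·C) = 0 - j953.9 Ω
Step 3 — Series combination: Z_total = R + C = 50 - j953.9 Ω = 955.2∠-87.0° Ω.
Step 4 — Source phasor: V = 10∠135.3° V = -7.108 + j7.034 V.
Step 5 — Ohm's law: I = V / Z_total = (-7.108 + j7.034) / (50 - j953.9) = -0.007743 - j0.007046 A.
Step 6 — Convert to polar: |I| = 0.01047 A, ∠I = -137.7°.

I = 0.01047∠-137.7° A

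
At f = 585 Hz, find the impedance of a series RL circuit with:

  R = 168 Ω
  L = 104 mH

Step 1 — Angular frequency: ω = 2π·f = 2π·585 = 3676 rad/s.
Step 2 — Component impedances:
  R: Z = R = 168 Ω
  L: Z = jωL = j·3676·0.104 = 0 + j382.3 Ω
Step 3 — Series combination: Z_total = R + L = 168 + j382.3 Ω = 417.6∠66.3° Ω.

Z = 168 + j382.3 Ω = 417.6∠66.3° Ω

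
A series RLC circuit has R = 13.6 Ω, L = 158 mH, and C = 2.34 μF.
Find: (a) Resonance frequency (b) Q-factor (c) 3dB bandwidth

Step 1 — Resonance condition Im(Z)=0 gives ω₀ = 1/√(LC).
Step 2 — ω₀ = 1/√(0.158·2.34e-06) = 1645 rad/s.
Step 3 — f₀ = ω₀/(2π) = 261.7 Hz.
Step 4 — Series Q: Q = ω₀L/R = 1645·0.158/13.6 = 19.11.
Step 5 — 3dB bandwidth: Δω = ω₀/Q = 86.08 rad/s; BW = Δω/(2π) = 13.7 Hz.

(a) f₀ = 261.7 Hz  (b) Q = 19.11  (c) BW = 13.7 Hz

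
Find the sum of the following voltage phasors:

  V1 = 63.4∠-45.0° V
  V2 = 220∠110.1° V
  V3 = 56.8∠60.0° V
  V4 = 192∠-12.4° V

Step 1 — Convert each phasor to rectangular form:
  V1 = 63.4·(cos(-45.0°) + j·sin(-45.0°)) = 44.83 - j44.83 V
  V2 = 220·(cos(110.1°) + j·sin(110.1°)) = -75.61 + j206.6 V
  V3 = 56.8·(cos(60.0°) + j·sin(60.0°)) = 28.4 + j49.19 V
  V4 = 192·(cos(-12.4°) + j·sin(-12.4°)) = 187.5 - j41.23 V
Step 2 — Sum components: V_total = 185.1 + j169.7 V.
Step 3 — Convert to polar: |V_total| = 251.2 V, ∠V_total = 42.5°.

V_total = 251.2∠42.5° V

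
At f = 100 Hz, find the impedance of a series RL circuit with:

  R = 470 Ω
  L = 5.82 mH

Step 1 — Angular frequency: ω = 2π·f = 2π·100 = 628.3 rad/s.
Step 2 — Component impedances:
  R: Z = R = 470 Ω
  L: Z = jωL = j·628.3·0.00582 = 0 + j3.657 Ω
Step 3 — Series combination: Z_total = R + L = 470 + j3.657 Ω = 470∠0.4° Ω.

Z = 470 + j3.657 Ω = 470∠0.4° Ω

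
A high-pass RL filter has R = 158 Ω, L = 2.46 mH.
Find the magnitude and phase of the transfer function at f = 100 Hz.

Step 1 — Angular frequency: ω = 2π·100 = 628.3 rad/s.
Step 2 — Transfer function: H(jω) = jωL/(R + jωL).
Step 3 — Numerator jωL = j·1.546; denominator R + jωL = 158 + j1.546.
Step 4 — H = 9.569e-05 + j0.009782.
Step 5 — Magnitude: |H| = 0.009782 (-40.2 dB); phase: φ = 89.4°.

|H| = 0.009782 (-40.2 dB), φ = 89.4°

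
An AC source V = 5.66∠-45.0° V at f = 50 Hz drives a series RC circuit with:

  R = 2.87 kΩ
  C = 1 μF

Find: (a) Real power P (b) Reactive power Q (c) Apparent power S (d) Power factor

Step 1 — Angular frequency: ω = 2π·f = 2π·50 = 314.2 rad/s.
Step 2 — Component impedances:
  R: Z = R = 2870 Ω
  C: Z = 1/(jωC) = -j/(ω·C) = 0 - j3183 Ω
Step 3 — Series combination: Z_total = R + C = 2870 - j3183 Ω = 4286∠-48.0° Ω.
Step 4 — Source phasor: V = 5.66∠-45.0° V = 4.002 - j4.002 V.
Step 5 — Current: I = V / Z = 0.001319 + j6.822e-05 A = 0.001321∠3.0° A.
Step 6 — Complex power: S = V·I* = 0.005005 - j0.005551 VA.
Step 7 — Real power: P = Re(S) = 0.005005 W.
Step 8 — Reactive power: Q = Im(S) = -0.005551 VAR.
Step 9 — Apparent power: |S| = 0.007475 VA.
Step 10 — Power factor: PF = P/|S| = 0.6696 (leading).

(a) P = 0.005005 W  (b) Q = -0.005551 VAR  (c) S = 0.007475 VA  (d) PF = 0.6696 (leading)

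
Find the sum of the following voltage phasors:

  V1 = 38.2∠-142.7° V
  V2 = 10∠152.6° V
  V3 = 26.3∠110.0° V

Step 1 — Convert each phasor to rectangular form:
  V1 = 38.2·(cos(-142.7°) + j·sin(-142.7°)) = -30.39 - j23.15 V
  V2 = 10·(cos(152.6°) + j·sin(152.6°)) = -8.878 + j4.602 V
  V3 = 26.3·(cos(110.0°) + j·sin(110.0°)) = -8.995 + j24.71 V
Step 2 — Sum components: V_total = -48.26 + j6.167 V.
Step 3 — Convert to polar: |V_total| = 48.65 V, ∠V_total = 172.7°.

V_total = 48.65∠172.7° V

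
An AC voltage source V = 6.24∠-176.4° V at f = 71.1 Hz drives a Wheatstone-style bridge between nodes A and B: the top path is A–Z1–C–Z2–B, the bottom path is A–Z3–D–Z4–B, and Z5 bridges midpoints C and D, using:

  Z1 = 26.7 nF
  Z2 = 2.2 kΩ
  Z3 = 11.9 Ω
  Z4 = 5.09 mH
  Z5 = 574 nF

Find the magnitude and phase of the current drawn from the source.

Step 1 — Angular frequency: ω = 2π·f = 2π·71.1 = 446.7 rad/s.
Step 2 — Component impedances:
  Z1: Z = 1/(jωC) = -j/(ω·C) = 0 - j8.384e+04 Ω
  Z2: Z = R = 2200 Ω
  Z3: Z = R = 11.9 Ω
  Z4: Z = jωL = j·446.7·0.00509 = 0 + j2.274 Ω
  Z5: Z = 1/(jωC) = -j/(ω·C) = 0 - j3900 Ω
Step 3 — Bridge requires nodal analysis (the Z5 bridge couples midpoints C and D, so the two paths cannot be reduced to a simple series/parallel combination). Setting node B to ground and injecting 1 A at node A, the 3-node admittance system at A, C, D solves to V_A = Z_AB = 11.9 + j2.273 Ω = 12.12∠10.8° Ω.
Step 4 — Source phasor: V = 6.24∠-176.4° V = -6.228 - j0.3918 V.
Step 5 — Ohm's law: I = V / Z_total = (-6.228 - j0.3918) / (11.9 + j2.273) = -0.5109 + j0.06466 A.
Step 6 — Convert to polar: |I| = 0.515 A, ∠I = 172.8°.

I = 0.515∠172.8° A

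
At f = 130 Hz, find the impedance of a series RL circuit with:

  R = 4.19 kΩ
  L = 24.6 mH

Step 1 — Angular frequency: ω = 2π·f = 2π·130 = 816.8 rad/s.
Step 2 — Component impedances:
  R: Z = R = 4190 Ω
  L: Z = jωL = j·816.8·0.0246 = 0 + j20.09 Ω
Step 3 — Series combination: Z_total = R + L = 4190 + j20.09 Ω = 4190∠0.3° Ω.

Z = 4190 + j20.09 Ω = 4190∠0.3° Ω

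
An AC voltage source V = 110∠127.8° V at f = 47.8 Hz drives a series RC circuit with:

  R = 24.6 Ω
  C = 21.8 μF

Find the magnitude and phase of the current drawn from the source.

Step 1 — Angular frequency: ω = 2π·f = 2π·47.8 = 300.3 rad/s.
Step 2 — Component impedances:
  R: Z = R = 24.6 Ω
  C: Z = 1/(jωC) = -j/(ω·C) = 0 - j152.7 Ω
Step 3 — Series combination: Z_total = R + C = 24.6 - j152.7 Ω = 154.7∠-80.9° Ω.
Step 4 — Source phasor: V = 110∠127.8° V = -67.42 + j86.92 V.
Step 5 — Ohm's law: I = V / Z_total = (-67.42 + j86.92) / (24.6 - j152.7) = -0.624 - j0.3409 A.
Step 6 — Convert to polar: |I| = 0.711 A, ∠I = -151.3°.

I = 0.711∠-151.3° A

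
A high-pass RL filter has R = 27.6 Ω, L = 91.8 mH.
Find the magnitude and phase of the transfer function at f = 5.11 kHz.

Step 1 — Angular frequency: ω = 2π·5110 = 3.211e+04 rad/s.
Step 2 — Transfer function: H(jω) = jωL/(R + jωL).
Step 3 — Numerator jωL = j·2947; denominator R + jωL = 27.6 + j2947.
Step 4 — H = 0.9999 + j0.009363.
Step 5 — Magnitude: |H| = 1 (-0.0 dB); phase: φ = 0.5°.

|H| = 1 (-0.0 dB), φ = 0.5°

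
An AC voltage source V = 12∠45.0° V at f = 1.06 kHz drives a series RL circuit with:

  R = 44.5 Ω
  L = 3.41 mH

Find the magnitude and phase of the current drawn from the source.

Step 1 — Angular frequency: ω = 2π·f = 2π·1060 = 6660 rad/s.
Step 2 — Component impedances:
  R: Z = R = 44.5 Ω
  L: Z = jωL = j·6660·0.00341 = 0 + j22.71 Ω
Step 3 — Series combination: Z_total = R + L = 44.5 + j22.71 Ω = 49.96∠27.0° Ω.
Step 4 — Source phasor: V = 12∠45.0° V = 8.485 + j8.485 V.
Step 5 — Ohm's law: I = V / Z_total = (8.485 + j8.485) / (44.5 + j22.71) = 0.2285 + j0.07407 A.
Step 6 — Convert to polar: |I| = 0.2402 A, ∠I = 18.0°.

I = 0.2402∠18.0° A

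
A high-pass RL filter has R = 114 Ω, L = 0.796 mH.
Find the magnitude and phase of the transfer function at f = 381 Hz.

Step 1 — Angular frequency: ω = 2π·381 = 2394 rad/s.
Step 2 — Transfer function: H(jω) = jωL/(R + jωL).
Step 3 — Numerator jωL = j·1.906; denominator R + jωL = 114 + j1.906.
Step 4 — H = 0.0002793 + j0.01671.
Step 5 — Magnitude: |H| = 0.01671 (-35.5 dB); phase: φ = 89.0°.

|H| = 0.01671 (-35.5 dB), φ = 89.0°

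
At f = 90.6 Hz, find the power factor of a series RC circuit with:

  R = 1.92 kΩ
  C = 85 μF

Step 1 — Angular frequency: ω = 2π·f = 2π·90.6 = 569.3 rad/s.
Step 2 — Component impedances:
  R: Z = R = 1920 Ω
  C: Z = 1/(jωC) = -j/(ω·C) = 0 - j20.67 Ω
Step 3 — Series combination: Z_total = R + C = 1920 - j20.67 Ω = 1920∠-0.6° Ω.
Step 4 — Power factor: PF = cos(φ) = Re(Z)/|Z| = 1920/1920.1 = 0.9999.
Step 5 — Type: Im(Z) = -20.67 ⇒ leading (phase φ = -0.6°).

PF = 0.9999 (leading, φ = -0.6°)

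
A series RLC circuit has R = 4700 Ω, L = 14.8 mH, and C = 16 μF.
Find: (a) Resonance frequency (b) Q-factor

Step 1 — Resonance condition Im(Z)=0 gives ω₀ = 1/√(LC).
Step 2 — ω₀ = 1/√(0.0148·1.6e-05) = 2055 rad/s.
Step 3 — f₀ = ω₀/(2π) = 327.1 Hz.
Step 4 — Series Q: Q = ω₀L/R = 2055·0.0148/4700 = 0.006471.

(a) f₀ = 327.1 Hz  (b) Q = 0.006471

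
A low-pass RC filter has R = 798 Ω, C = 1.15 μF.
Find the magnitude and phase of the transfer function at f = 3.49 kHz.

Step 1 — Angular frequency: ω = 2π·3490 = 2.193e+04 rad/s.
Step 2 — Transfer function: H(jω) = 1/(1 + jωRC).
Step 3 — Denominator: 1 + jωRC = 1 + j·2.193e+04·798·1.15e-06 = 1 + j20.12.
Step 4 — H = 0.002463 - j0.04957.
Step 5 — Magnitude: |H| = 0.04963 (-26.1 dB); phase: φ = -87.2°.

|H| = 0.04963 (-26.1 dB), φ = -87.2°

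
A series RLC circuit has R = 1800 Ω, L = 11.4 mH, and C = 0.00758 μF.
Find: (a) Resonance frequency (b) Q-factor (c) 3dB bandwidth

Step 1 — Resonance: ω₀ = 1/√(LC) = 1/√(0.0114·7.58e-09) = 1.076e+05 rad/s.
Step 2 — f₀ = ω₀/(2π) = 1.712e+04 Hz.
Step 3 — Series Q: Q = ω₀L/R = 1.076e+05·0.0114/1800 = 0.6813.
Step 4 — Bandwidth: Δω = ω₀/Q = 1.579e+05 rad/s; BW = Δω/(2π) = 2.513e+04 Hz.

(a) f₀ = 1.712e+04 Hz  (b) Q = 0.6813  (c) BW = 2.513e+04 Hz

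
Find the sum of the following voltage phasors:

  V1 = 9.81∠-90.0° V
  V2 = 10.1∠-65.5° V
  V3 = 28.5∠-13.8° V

Step 1 — Convert each phasor to rectangular form:
  V1 = 9.81·(cos(-90.0°) + j·sin(-90.0°)) = 0 - j9.81 V
  V2 = 10.1·(cos(-65.5°) + j·sin(-65.5°)) = 4.188 - j9.191 V
  V3 = 28.5·(cos(-13.8°) + j·sin(-13.8°)) = 27.68 - j6.798 V
Step 2 — Sum components: V_total = 31.87 - j25.8 V.
Step 3 — Convert to polar: |V_total| = 41 V, ∠V_total = -39.0°.

V_total = 41∠-39.0° V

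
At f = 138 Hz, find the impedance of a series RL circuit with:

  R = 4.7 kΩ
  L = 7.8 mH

Step 1 — Angular frequency: ω = 2π·f = 2π·138 = 867.1 rad/s.
Step 2 — Component impedances:
  R: Z = R = 4700 Ω
  L: Z = jωL = j·867.1·0.0078 = 0 + j6.763 Ω
Step 3 — Series combination: Z_total = R + L = 4700 + j6.763 Ω = 4700∠0.1° Ω.

Z = 4700 + j6.763 Ω = 4700∠0.1° Ω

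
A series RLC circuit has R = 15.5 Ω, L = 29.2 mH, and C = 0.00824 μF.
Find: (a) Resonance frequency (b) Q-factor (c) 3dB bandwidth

Step 1 — Resonance: ω₀ = 1/√(LC) = 1/√(0.0292·8.24e-09) = 6.447e+04 rad/s.
Step 2 — f₀ = ω₀/(2π) = 1.026e+04 Hz.
Step 3 — Series Q: Q = ω₀L/R = 6.447e+04·0.0292/15.5 = 121.4.
Step 4 — Bandwidth: Δω = ω₀/Q = 530.8 rad/s; BW = Δω/(2π) = 84.48 Hz.

(a) f₀ = 1.026e+04 Hz  (b) Q = 121.4  (c) BW = 84.48 Hz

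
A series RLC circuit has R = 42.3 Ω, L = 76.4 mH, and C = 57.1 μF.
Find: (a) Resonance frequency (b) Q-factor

Step 1 — Resonance condition Im(Z)=0 gives ω₀ = 1/√(LC).
Step 2 — ω₀ = 1/√(0.0764·5.71e-05) = 478.8 rad/s.
Step 3 — f₀ = ω₀/(2π) = 76.2 Hz.
Step 4 — Series Q: Q = ω₀L/R = 478.8·0.0764/42.3 = 0.8647.

(a) f₀ = 76.2 Hz  (b) Q = 0.8647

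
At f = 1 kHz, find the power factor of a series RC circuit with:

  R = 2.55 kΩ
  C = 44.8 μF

Step 1 — Angular frequency: ω = 2π·f = 2π·1000 = 6283 rad/s.
Step 2 — Component impedances:
  R: Z = R = 2550 Ω
  C: Z = 1/(jωC) = -j/(ω·C) = 0 - j3.553 Ω
Step 3 — Series combination: Z_total = R + C = 2550 - j3.553 Ω = 2550∠-0.1° Ω.
Step 4 — Power factor: PF = cos(φ) = Re(Z)/|Z| = 2550/2550 = 1.
Step 5 — Type: Im(Z) = -3.553 ⇒ leading (phase φ = -0.1°).

PF = 1 (leading, φ = -0.1°)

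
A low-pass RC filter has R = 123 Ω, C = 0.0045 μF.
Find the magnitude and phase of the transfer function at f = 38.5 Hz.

Step 1 — Angular frequency: ω = 2π·38.5 = 241.9 rad/s.
Step 2 — Transfer function: H(jω) = 1/(1 + jωRC).
Step 3 — Denominator: 1 + jωRC = 1 + j·241.9·123·4.5e-09 = 1 + j0.0001339.
Step 4 — H = 1 - j0.0001339.
Step 5 — Magnitude: |H| = 1 (-0.0 dB); phase: φ = -0.0°.

|H| = 1 (-0.0 dB), φ = -0.0°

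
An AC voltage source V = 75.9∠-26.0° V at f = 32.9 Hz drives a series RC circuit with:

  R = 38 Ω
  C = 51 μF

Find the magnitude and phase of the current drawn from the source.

Step 1 — Angular frequency: ω = 2π·f = 2π·32.9 = 206.7 rad/s.
Step 2 — Component impedances:
  R: Z = R = 38 Ω
  C: Z = 1/(jωC) = -j/(ω·C) = 0 - j94.85 Ω
Step 3 — Series combination: Z_total = R + C = 38 - j94.85 Ω = 102.2∠-68.2° Ω.
Step 4 — Source phasor: V = 75.9∠-26.0° V = 68.22 - j33.27 V.
Step 5 — Ohm's law: I = V / Z_total = (68.22 - j33.27) / (38 - j94.85) = 0.5505 + j0.4986 A.
Step 6 — Convert to polar: |I| = 0.7428 A, ∠I = 42.2°.

I = 0.7428∠42.2° A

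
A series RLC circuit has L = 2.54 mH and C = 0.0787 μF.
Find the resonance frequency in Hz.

Step 1 — Resonance condition Im(Z)=0 gives ω₀ = 1/√(LC).
Step 2 — ω₀ = 1/√(0.00254·7.87e-08) = 7.073e+04 rad/s.
Step 3 — f₀ = ω₀/(2π) = 1.126e+04 Hz.

f₀ = 1.126e+04 Hz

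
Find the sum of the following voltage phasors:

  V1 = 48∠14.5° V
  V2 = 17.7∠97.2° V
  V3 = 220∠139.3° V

Step 1 — Convert each phasor to rectangular form:
  V1 = 48·(cos(14.5°) + j·sin(14.5°)) = 46.47 + j12.02 V
  V2 = 17.7·(cos(97.2°) + j·sin(97.2°)) = -2.218 + j17.56 V
  V3 = 220·(cos(139.3°) + j·sin(139.3°)) = -166.8 + j143.5 V
Step 2 — Sum components: V_total = -122.5 + j173 V.
Step 3 — Convert to polar: |V_total| = 212 V, ∠V_total = 125.3°.

V_total = 212∠125.3° V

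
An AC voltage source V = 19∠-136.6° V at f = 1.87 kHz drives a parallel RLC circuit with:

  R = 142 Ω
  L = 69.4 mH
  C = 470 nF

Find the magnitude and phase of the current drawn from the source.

Step 1 — Angular frequency: ω = 2π·f = 2π·1870 = 1.175e+04 rad/s.
Step 2 — Component impedances:
  R: Z = R = 142 Ω
  L: Z = jωL = j·1.175e+04·0.0694 = 0 + j815.4 Ω
  C: Z = 1/(jωC) = -j/(ω·C) = 0 - j181.1 Ω
Step 3 — Parallel combination: 1/Z_total = 1/R + 1/L + 1/C; Z_total = 103.5 - j63.13 Ω = 121.2∠-31.4° Ω.
Step 4 — Source phasor: V = 19∠-136.6° V = -13.8 - j13.05 V.
Step 5 — Ohm's law: I = V / Z_total = (-13.8 - j13.05) / (103.5 - j63.13) = -0.04114 - j0.1512 A.
Step 6 — Convert to polar: |I| = 0.1567 A, ∠I = -105.2°.

I = 0.1567∠-105.2° A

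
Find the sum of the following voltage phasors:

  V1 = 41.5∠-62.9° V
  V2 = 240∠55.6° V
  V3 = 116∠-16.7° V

Step 1 — Convert each phasor to rectangular form:
  V1 = 41.5·(cos(-62.9°) + j·sin(-62.9°)) = 18.91 - j36.94 V
  V2 = 240·(cos(55.6°) + j·sin(55.6°)) = 135.6 + j198 V
  V3 = 116·(cos(-16.7°) + j·sin(-16.7°)) = 111.1 - j33.33 V
Step 2 — Sum components: V_total = 265.6 + j127.7 V.
Step 3 — Convert to polar: |V_total| = 294.7 V, ∠V_total = 25.7°.

V_total = 294.7∠25.7° V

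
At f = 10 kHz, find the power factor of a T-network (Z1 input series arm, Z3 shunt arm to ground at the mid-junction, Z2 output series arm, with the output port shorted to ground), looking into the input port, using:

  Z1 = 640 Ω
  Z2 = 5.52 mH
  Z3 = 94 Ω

Step 1 — Angular frequency: ω = 2π·f = 2π·1e+04 = 6.283e+04 rad/s.
Step 2 — Component impedances:
  Z1: Z = R = 640 Ω
  Z2: Z = jωL = j·6.283e+04·0.00552 = 0 + j346.8 Ω
  Z3: Z = R = 94 Ω
Step 3 — With the output port shorted to ground, the output series arm Z2 runs from the junction to ground; the shunt arm Z3 also runs from the junction to ground. They appear in parallel: Z3 || Z2 = 87.57 + j23.73 Ω.
Step 4 — Series with input arm Z1: Z_in = Z1 + (Z3 || Z2) = 727.6 + j23.73 Ω = 728∠1.9° Ω.
Step 5 — Power factor: PF = cos(φ) = Re(Z)/|Z| = 727.6/728 = 0.9995.
Step 6 — Type: Im(Z) = 23.73 ⇒ lagging (phase φ = 1.9°).

PF = 0.9995 (lagging, φ = 1.9°)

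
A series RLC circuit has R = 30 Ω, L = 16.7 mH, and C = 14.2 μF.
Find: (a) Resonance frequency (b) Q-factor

Step 1 — Resonance condition Im(Z)=0 gives ω₀ = 1/√(LC).
Step 2 — ω₀ = 1/√(0.0167·1.42e-05) = 2054 rad/s.
Step 3 — f₀ = ω₀/(2π) = 326.8 Hz.
Step 4 — Series Q: Q = ω₀L/R = 2054·0.0167/30 = 1.143.

(a) f₀ = 326.8 Hz  (b) Q = 1.143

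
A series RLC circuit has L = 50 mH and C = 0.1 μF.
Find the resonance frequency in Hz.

Step 1 — Resonance condition Im(Z)=0 gives ω₀ = 1/√(LC).
Step 2 — ω₀ = 1/√(0.05·1e-07) = 1.414e+04 rad/s.
Step 3 — f₀ = ω₀/(2π) = 2251 Hz.

f₀ = 2251 Hz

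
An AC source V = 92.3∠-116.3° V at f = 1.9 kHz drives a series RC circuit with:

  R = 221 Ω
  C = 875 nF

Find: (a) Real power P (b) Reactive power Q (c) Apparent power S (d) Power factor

Step 1 — Angular frequency: ω = 2π·f = 2π·1900 = 1.194e+04 rad/s.
Step 2 — Component impedances:
  R: Z = R = 221 Ω
  C: Z = 1/(jωC) = -j/(ω·C) = 0 - j95.73 Ω
Step 3 — Series combination: Z_total = R + C = 221 - j95.73 Ω = 240.8∠-23.4° Ω.
Step 4 — Source phasor: V = 92.3∠-116.3° V = -40.9 - j82.75 V.
Step 5 — Current: I = V / Z = -0.01925 - j0.3828 A = 0.3832∠-92.9° A.
Step 6 — Complex power: S = V·I* = 32.46 - j14.06 VA.
Step 7 — Real power: P = Re(S) = 32.46 W.
Step 8 — Reactive power: Q = Im(S) = -14.06 VAR.
Step 9 — Apparent power: |S| = 35.37 VA.
Step 10 — Power factor: PF = P/|S| = 0.9176 (leading).

(a) P = 32.46 W  (b) Q = -14.06 VAR  (c) S = 35.37 VA  (d) PF = 0.9176 (leading)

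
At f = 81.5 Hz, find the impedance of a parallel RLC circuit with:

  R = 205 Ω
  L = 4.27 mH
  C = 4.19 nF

Step 1 — Angular frequency: ω = 2π·f = 2π·81.5 = 512.1 rad/s.
Step 2 — Component impedances:
  R: Z = R = 205 Ω
  L: Z = jωL = j·512.1·0.00427 = 0 + j2.187 Ω
  C: Z = 1/(jωC) = -j/(ω·C) = 0 - j4.661e+05 Ω
Step 3 — Parallel combination: 1/Z_total = 1/R + 1/L + 1/C; Z_total = 0.02332 + j2.186 Ω = 2.186∠89.4° Ω.

Z = 0.02332 + j2.186 Ω = 2.186∠89.4° Ω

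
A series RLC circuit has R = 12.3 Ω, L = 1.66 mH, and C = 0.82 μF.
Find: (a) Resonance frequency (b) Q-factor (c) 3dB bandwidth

Step 1 — Resonance condition Im(Z)=0 gives ω₀ = 1/√(LC).
Step 2 — ω₀ = 1/√(0.00166·8.2e-07) = 2.71e+04 rad/s.
Step 3 — f₀ = ω₀/(2π) = 4314 Hz.
Step 4 — Series Q: Q = ω₀L/R = 2.71e+04·0.00166/12.3 = 3.658.
Step 5 — 3dB bandwidth: Δω = ω₀/Q = 7410 rad/s; BW = Δω/(2π) = 1179 Hz.

(a) f₀ = 4314 Hz  (b) Q = 3.658  (c) BW = 1179 Hz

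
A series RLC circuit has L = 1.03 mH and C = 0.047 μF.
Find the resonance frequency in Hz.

Step 1 — Resonance condition Im(Z)=0 gives ω₀ = 1/√(LC).
Step 2 — ω₀ = 1/√(0.00103·4.7e-08) = 1.437e+05 rad/s.
Step 3 — f₀ = ω₀/(2π) = 2.287e+04 Hz.

f₀ = 2.287e+04 Hz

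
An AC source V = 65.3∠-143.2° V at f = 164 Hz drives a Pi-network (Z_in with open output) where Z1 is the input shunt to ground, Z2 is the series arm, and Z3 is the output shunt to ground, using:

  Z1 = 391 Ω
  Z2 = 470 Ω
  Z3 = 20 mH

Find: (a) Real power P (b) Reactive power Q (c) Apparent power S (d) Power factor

Step 1 — Angular frequency: ω = 2π·f = 2π·164 = 1030 rad/s.
Step 2 — Component impedances:
  Z1: Z = R = 391 Ω
  Z2: Z = R = 470 Ω
  Z3: Z = jωL = j·1030·0.02 = 0 + j20.61 Ω
Step 3 — With open output, the series arm Z2 and the output shunt Z3 appear in series to ground: Z2 + Z3 = 470 + j20.61 Ω.
Step 4 — Parallel with input shunt Z1: Z_in = Z1 || (Z2 + Z3) = 213.5 + j4.248 Ω = 213.6∠1.1° Ω.
Step 5 — Source phasor: V = 65.3∠-143.2° V = -52.29 - j39.12 V.
Step 6 — Current: I = V / Z = -0.2484 - j0.1782 A = 0.3057∠-144.3° A.
Step 7 — Complex power: S = V·I* = 19.96 + j0.3971 VA.
Step 8 — Real power: P = Re(S) = 19.96 W.
Step 9 — Reactive power: Q = Im(S) = 0.3971 VAR.
Step 10 — Apparent power: |S| = 19.96 VA.
Step 11 — Power factor: PF = P/|S| = 0.9998 (lagging).

(a) P = 19.96 W  (b) Q = 0.3971 VAR  (c) S = 19.96 VA  (d) PF = 0.9998 (lagging)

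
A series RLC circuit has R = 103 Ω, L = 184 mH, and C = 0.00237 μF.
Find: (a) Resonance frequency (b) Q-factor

Step 1 — Resonance condition Im(Z)=0 gives ω₀ = 1/√(LC).
Step 2 — ω₀ = 1/√(0.184·2.37e-09) = 4.789e+04 rad/s.
Step 3 — f₀ = ω₀/(2π) = 7621 Hz.
Step 4 — Series Q: Q = ω₀L/R = 4.789e+04·0.184/103 = 85.55.

(a) f₀ = 7621 Hz  (b) Q = 85.55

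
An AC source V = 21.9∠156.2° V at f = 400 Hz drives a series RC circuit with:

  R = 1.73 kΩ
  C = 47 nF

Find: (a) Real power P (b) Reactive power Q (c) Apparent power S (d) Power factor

Step 1 — Angular frequency: ω = 2π·f = 2π·400 = 2513 rad/s.
Step 2 — Component impedances:
  R: Z = R = 1730 Ω
  C: Z = 1/(jωC) = -j/(ω·C) = 0 - j8466 Ω
Step 3 — Series combination: Z_total = R + C = 1730 - j8466 Ω = 8641∠-78.5° Ω.
Step 4 — Source phasor: V = 21.9∠156.2° V = -20.04 + j8.838 V.
Step 5 — Current: I = V / Z = -0.001466 - j0.002067 A = 0.002535∠-125.3° A.
Step 6 — Complex power: S = V·I* = 0.01111 - j0.05438 VA.
Step 7 — Real power: P = Re(S) = 0.01111 W.
Step 8 — Reactive power: Q = Im(S) = -0.05438 VAR.
Step 9 — Apparent power: |S| = 0.05551 VA.
Step 10 — Power factor: PF = P/|S| = 0.2002 (leading).

(a) P = 0.01111 W  (b) Q = -0.05438 VAR  (c) S = 0.05551 VA  (d) PF = 0.2002 (leading)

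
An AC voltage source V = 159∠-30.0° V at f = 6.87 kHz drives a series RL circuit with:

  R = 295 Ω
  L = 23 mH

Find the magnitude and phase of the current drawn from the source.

Step 1 — Angular frequency: ω = 2π·f = 2π·6870 = 4.317e+04 rad/s.
Step 2 — Component impedances:
  R: Z = R = 295 Ω
  L: Z = jωL = j·4.317e+04·0.023 = 0 + j992.8 Ω
Step 3 — Series combination: Z_total = R + L = 295 + j992.8 Ω = 1036∠73.5° Ω.
Step 4 — Source phasor: V = 159∠-30.0° V = 137.7 - j79.5 V.
Step 5 — Ohm's law: I = V / Z_total = (137.7 - j79.5) / (295 + j992.8) = -0.03571 - j0.1493 A.
Step 6 — Convert to polar: |I| = 0.1535 A, ∠I = -103.5°.

I = 0.1535∠-103.5° A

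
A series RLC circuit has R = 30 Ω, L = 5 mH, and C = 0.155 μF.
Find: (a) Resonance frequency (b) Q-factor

Step 1 — Resonance condition Im(Z)=0 gives ω₀ = 1/√(LC).
Step 2 — ω₀ = 1/√(0.005·1.55e-07) = 3.592e+04 rad/s.
Step 3 — f₀ = ω₀/(2π) = 5717 Hz.
Step 4 — Series Q: Q = ω₀L/R = 3.592e+04·0.005/30 = 5.987.

(a) f₀ = 5717 Hz  (b) Q = 5.987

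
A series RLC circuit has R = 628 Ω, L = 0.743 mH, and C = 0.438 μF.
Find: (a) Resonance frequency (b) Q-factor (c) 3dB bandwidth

Step 1 — Resonance condition Im(Z)=0 gives ω₀ = 1/√(LC).
Step 2 — ω₀ = 1/√(0.000743·4.38e-07) = 5.543e+04 rad/s.
Step 3 — f₀ = ω₀/(2π) = 8822 Hz.
Step 4 — Series Q: Q = ω₀L/R = 5.543e+04·0.000743/628 = 0.06558.
Step 5 — 3dB bandwidth: Δω = ω₀/Q = 8.452e+05 rad/s; BW = Δω/(2π) = 1.345e+05 Hz.

(a) f₀ = 8822 Hz  (b) Q = 0.06558  (c) BW = 1.345e+05 Hz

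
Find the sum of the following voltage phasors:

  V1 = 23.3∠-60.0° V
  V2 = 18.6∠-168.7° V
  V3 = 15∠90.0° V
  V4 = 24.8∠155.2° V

Step 1 — Convert each phasor to rectangular form:
  V1 = 23.3·(cos(-60.0°) + j·sin(-60.0°)) = 11.65 - j20.18 V
  V2 = 18.6·(cos(-168.7°) + j·sin(-168.7°)) = -18.24 - j3.645 V
  V3 = 15·(cos(90.0°) + j·sin(90.0°)) = 0 + j15 V
  V4 = 24.8·(cos(155.2°) + j·sin(155.2°)) = -22.51 + j10.4 V
Step 2 — Sum components: V_total = -29.1 + j1.579 V.
Step 3 — Convert to polar: |V_total| = 29.15 V, ∠V_total = 176.9°.

V_total = 29.15∠176.9° V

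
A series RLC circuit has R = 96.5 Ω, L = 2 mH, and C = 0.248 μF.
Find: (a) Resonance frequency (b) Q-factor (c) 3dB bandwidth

Step 1 — Resonance: ω₀ = 1/√(LC) = 1/√(0.002·2.48e-07) = 4.49e+04 rad/s.
Step 2 — f₀ = ω₀/(2π) = 7146 Hz.
Step 3 — Series Q: Q = ω₀L/R = 4.49e+04·0.002/96.5 = 0.9306.
Step 4 — Bandwidth: Δω = ω₀/Q = 4.825e+04 rad/s; BW = Δω/(2π) = 7679 Hz.

(a) f₀ = 7146 Hz  (b) Q = 0.9306  (c) BW = 7679 Hz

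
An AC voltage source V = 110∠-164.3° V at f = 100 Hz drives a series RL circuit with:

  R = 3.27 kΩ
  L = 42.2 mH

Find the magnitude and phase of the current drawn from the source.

Step 1 — Angular frequency: ω = 2π·f = 2π·100 = 628.3 rad/s.
Step 2 — Component impedances:
  R: Z = R = 3270 Ω
  L: Z = jωL = j·628.3·0.0422 = 0 + j26.52 Ω
Step 3 — Series combination: Z_total = R + L = 3270 + j26.52 Ω = 3270∠0.5° Ω.
Step 4 — Source phasor: V = 110∠-164.3° V = -105.9 - j29.77 V.
Step 5 — Ohm's law: I = V / Z_total = (-105.9 - j29.77) / (3270 + j26.52) = -0.03246 - j0.00884 A.
Step 6 — Convert to polar: |I| = 0.03364 A, ∠I = -164.8°.

I = 0.03364∠-164.8° A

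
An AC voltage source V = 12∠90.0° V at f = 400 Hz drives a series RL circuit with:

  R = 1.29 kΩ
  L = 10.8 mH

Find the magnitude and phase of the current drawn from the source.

Step 1 — Angular frequency: ω = 2π·f = 2π·400 = 2513 rad/s.
Step 2 — Component impedances:
  R: Z = R = 1290 Ω
  L: Z = jωL = j·2513·0.0108 = 0 + j27.14 Ω
Step 3 — Series combination: Z_total = R + L = 1290 + j27.14 Ω = 1290∠1.2° Ω.
Step 4 — Source phasor: V = 12∠90.0° V = 0 + j12 V.
Step 5 — Ohm's law: I = V / Z_total = (0 + j12) / (1290 + j27.14) = 0.0001956 + j0.009298 A.
Step 6 — Convert to polar: |I| = 0.0093 A, ∠I = 88.8°.

I = 0.0093∠88.8° A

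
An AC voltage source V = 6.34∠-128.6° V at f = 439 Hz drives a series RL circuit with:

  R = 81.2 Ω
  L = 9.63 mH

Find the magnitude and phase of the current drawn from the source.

Step 1 — Angular frequency: ω = 2π·f = 2π·439 = 2758 rad/s.
Step 2 — Component impedances:
  R: Z = R = 81.2 Ω
  L: Z = jωL = j·2758·0.00963 = 0 + j26.56 Ω
Step 3 — Series combination: Z_total = R + L = 81.2 + j26.56 Ω = 85.43∠18.1° Ω.
Step 4 — Source phasor: V = 6.34∠-128.6° V = -3.955 - j4.955 V.
Step 5 — Ohm's law: I = V / Z_total = (-3.955 - j4.955) / (81.2 + j26.56) = -0.06203 - j0.04073 A.
Step 6 — Convert to polar: |I| = 0.07421 A, ∠I = -146.7°.

I = 0.07421∠-146.7° A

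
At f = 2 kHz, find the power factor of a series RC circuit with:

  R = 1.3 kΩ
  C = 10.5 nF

Step 1 — Angular frequency: ω = 2π·f = 2π·2000 = 1.257e+04 rad/s.
Step 2 — Component impedances:
  R: Z = R = 1300 Ω
  C: Z = 1/(jωC) = -j/(ω·C) = 0 - j7579 Ω
Step 3 — Series combination: Z_total = R + C = 1300 - j7579 Ω = 7689∠-80.3° Ω.
Step 4 — Power factor: PF = cos(φ) = Re(Z)/|Z| = 1300/7689 = 0.1691.
Step 5 — Type: Im(Z) = -7579 ⇒ leading (phase φ = -80.3°).

PF = 0.1691 (leading, φ = -80.3°)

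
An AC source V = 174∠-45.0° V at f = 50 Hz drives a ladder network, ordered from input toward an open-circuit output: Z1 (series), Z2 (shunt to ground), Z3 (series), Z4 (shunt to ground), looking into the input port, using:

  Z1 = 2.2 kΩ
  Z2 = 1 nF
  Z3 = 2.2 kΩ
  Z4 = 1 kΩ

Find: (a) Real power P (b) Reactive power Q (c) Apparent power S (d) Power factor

Step 1 — Angular frequency: ω = 2π·f = 2π·50 = 314.2 rad/s.
Step 2 — Component impedances:
  Z1: Z = R = 2200 Ω
  Z2: Z = 1/(jωC) = -j/(ω·C) = 0 - j3.183e+06 Ω
  Z3: Z = R = 2200 Ω
  Z4: Z = R = 1000 Ω
Step 3 — Ladder network (open output): work backward from the far end, alternating series and parallel combinations. Z_in = 5400 - j3.217 Ω = 5400∠-0.0° Ω.
Step 4 — Source phasor: V = 174∠-45.0° V = 123 - j123 V.
Step 5 — Current: I = V / Z = 0.0228 - j0.02277 A = 0.03222∠-45.0° A.
Step 6 — Complex power: S = V·I* = 5.607 - j0.00334 VA.
Step 7 — Real power: P = Re(S) = 5.607 W.
Step 8 — Reactive power: Q = Im(S) = -0.00334 VAR.
Step 9 — Apparent power: |S| = 5.607 VA.
Step 10 — Power factor: PF = P/|S| = 1 (leading).

(a) P = 5.607 W  (b) Q = -0.00334 VAR  (c) S = 5.607 VA  (d) PF = 1 (leading)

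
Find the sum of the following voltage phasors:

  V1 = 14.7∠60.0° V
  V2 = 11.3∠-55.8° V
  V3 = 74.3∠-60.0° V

Step 1 — Convert each phasor to rectangular form:
  V1 = 14.7·(cos(60.0°) + j·sin(60.0°)) = 7.35 + j12.73 V
  V2 = 11.3·(cos(-55.8°) + j·sin(-55.8°)) = 6.352 - j9.346 V
  V3 = 74.3·(cos(-60.0°) + j·sin(-60.0°)) = 37.15 - j64.35 V
Step 2 — Sum components: V_total = 50.85 - j60.96 V.
Step 3 — Convert to polar: |V_total| = 79.39 V, ∠V_total = -50.2°.

V_total = 79.39∠-50.2° V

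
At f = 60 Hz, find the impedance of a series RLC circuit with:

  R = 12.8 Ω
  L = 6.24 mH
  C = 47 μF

Step 1 — Angular frequency: ω = 2π·f = 2π·60 = 377 rad/s.
Step 2 — Component impedances:
  R: Z = R = 12.8 Ω
  L: Z = jωL = j·377·0.00624 = 0 + j2.352 Ω
  C: Z = 1/(jωC) = -j/(ω·C) = 0 - j56.44 Ω
Step 3 — Series combination: Z_total = R + L + C = 12.8 - j54.09 Ω = 55.58∠-76.7° Ω.

Z = 12.8 - j54.09 Ω = 55.58∠-76.7° Ω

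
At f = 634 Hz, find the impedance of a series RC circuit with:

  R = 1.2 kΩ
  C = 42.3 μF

Step 1 — Angular frequency: ω = 2π·f = 2π·634 = 3984 rad/s.
Step 2 — Component impedances:
  R: Z = R = 1200 Ω
  C: Z = 1/(jωC) = -j/(ω·C) = 0 - j5.935 Ω
Step 3 — Series combination: Z_total = R + C = 1200 - j5.935 Ω = 1200∠-0.3° Ω.

Z = 1200 - j5.935 Ω = 1200∠-0.3° Ω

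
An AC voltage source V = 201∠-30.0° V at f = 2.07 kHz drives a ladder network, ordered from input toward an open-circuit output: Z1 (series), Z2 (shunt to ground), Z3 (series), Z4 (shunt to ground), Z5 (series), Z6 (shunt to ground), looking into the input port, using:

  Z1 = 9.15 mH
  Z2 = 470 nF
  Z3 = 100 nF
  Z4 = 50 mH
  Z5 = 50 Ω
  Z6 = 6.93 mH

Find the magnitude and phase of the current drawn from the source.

Step 1 — Angular frequency: ω = 2π·f = 2π·2070 = 1.301e+04 rad/s.
Step 2 — Component impedances:
  Z1: Z = jωL = j·1.301e+04·0.00915 = 0 + j119 Ω
  Z2: Z = 1/(jωC) = -j/(ω·C) = 0 - j163.6 Ω
  Z3: Z = 1/(jωC) = -j/(ω·C) = 0 - j768.9 Ω
  Z4: Z = jωL = j·1.301e+04·0.05 = 0 + j650.3 Ω
  Z5: Z = R = 50 Ω
  Z6: Z = jωL = j·1.301e+04·0.00693 = 0 + j90.13 Ω
Step 3 — Ladder network (open output): work backward from the far end, alternating series and parallel combinations. Z_in = 1.417 - j13.19 Ω = 13.26∠-83.9° Ω.
Step 4 — Source phasor: V = 201∠-30.0° V = 174.1 - j100.5 V.
Step 5 — Ohm's law: I = V / Z_total = (174.1 - j100.5) / (1.417 - j13.19) = 8.936 + j12.24 A.
Step 6 — Convert to polar: |I| = 15.15 A, ∠I = 53.9°.

I = 15.15∠53.9° A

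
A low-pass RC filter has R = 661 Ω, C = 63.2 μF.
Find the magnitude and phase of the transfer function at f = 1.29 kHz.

Step 1 — Angular frequency: ω = 2π·1290 = 8105 rad/s.
Step 2 — Transfer function: H(jω) = 1/(1 + jωRC).
Step 3 — Denominator: 1 + jωRC = 1 + j·8105·661·6.32e-05 = 1 + j338.6.
Step 4 — H = 8.722e-06 - j0.002953.
Step 5 — Magnitude: |H| = 0.002953 (-50.6 dB); phase: φ = -89.8°.

|H| = 0.002953 (-50.6 dB), φ = -89.8°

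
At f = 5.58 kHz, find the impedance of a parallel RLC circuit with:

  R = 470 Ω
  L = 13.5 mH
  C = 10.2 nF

Step 1 — Angular frequency: ω = 2π·f = 2π·5580 = 3.506e+04 rad/s.
Step 2 — Component impedances:
  R: Z = R = 470 Ω
  L: Z = jωL = j·3.506e+04·0.0135 = 0 + j473.3 Ω
  C: Z = 1/(jωC) = -j/(ω·C) = 0 - j2796 Ω
Step 3 — Parallel combination: 1/Z_total = 1/R + 1/L + 1/C; Z_total = 279.7 + j230.7 Ω = 362.6∠39.5° Ω.

Z = 279.7 + j230.7 Ω = 362.6∠39.5° Ω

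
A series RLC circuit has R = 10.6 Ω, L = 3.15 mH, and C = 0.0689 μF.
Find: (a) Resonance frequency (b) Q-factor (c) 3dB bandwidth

Step 1 — Resonance condition Im(Z)=0 gives ω₀ = 1/√(LC).
Step 2 — ω₀ = 1/√(0.00315·6.89e-08) = 6.788e+04 rad/s.
Step 3 — f₀ = ω₀/(2π) = 1.08e+04 Hz.
Step 4 — Series Q: Q = ω₀L/R = 6.788e+04·0.00315/10.6 = 20.17.
Step 5 — 3dB bandwidth: Δω = ω₀/Q = 3365 rad/s; BW = Δω/(2π) = 535.6 Hz.

(a) f₀ = 1.08e+04 Hz  (b) Q = 20.17  (c) BW = 535.6 Hz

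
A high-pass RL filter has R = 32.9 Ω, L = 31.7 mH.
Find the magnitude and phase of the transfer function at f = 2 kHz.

Step 1 — Angular frequency: ω = 2π·2000 = 1.257e+04 rad/s.
Step 2 — Transfer function: H(jω) = jωL/(R + jωL).
Step 3 — Numerator jωL = j·398.4; denominator R + jωL = 32.9 + j398.4.
Step 4 — H = 0.9932 + j0.08203.
Step 5 — Magnitude: |H| = 0.9966 (-0.0 dB); phase: φ = 4.7°.

|H| = 0.9966 (-0.0 dB), φ = 4.7°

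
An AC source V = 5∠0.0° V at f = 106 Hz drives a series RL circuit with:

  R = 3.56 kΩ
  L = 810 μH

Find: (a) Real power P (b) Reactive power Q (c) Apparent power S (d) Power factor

Step 1 — Angular frequency: ω = 2π·f = 2π·106 = 666 rad/s.
Step 2 — Component impedances:
  R: Z = R = 3560 Ω
  L: Z = jωL = j·666·0.00081 = 0 + j0.5395 Ω
Step 3 — Series combination: Z_total = R + L = 3560 + j0.5395 Ω = 3560∠0.0° Ω.
Step 4 — Source phasor: V = 5∠0.0° V = 5 V.
Step 5 — Current: I = V / Z = 0.001404 - j2.128e-07 A = 0.001404∠-0.0° A.
Step 6 — Complex power: S = V·I* = 0.007022 + j1.064e-06 VA.
Step 7 — Real power: P = Re(S) = 0.007022 W.
Step 8 — Reactive power: Q = Im(S) = 1.064e-06 VAR.
Step 9 — Apparent power: |S| = 0.007022 VA.
Step 10 — Power factor: PF = P/|S| = 1 (lagging).

(a) P = 0.007022 W  (b) Q = 1.064e-06 VAR  (c) S = 0.007022 VA  (d) PF = 1 (lagging)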